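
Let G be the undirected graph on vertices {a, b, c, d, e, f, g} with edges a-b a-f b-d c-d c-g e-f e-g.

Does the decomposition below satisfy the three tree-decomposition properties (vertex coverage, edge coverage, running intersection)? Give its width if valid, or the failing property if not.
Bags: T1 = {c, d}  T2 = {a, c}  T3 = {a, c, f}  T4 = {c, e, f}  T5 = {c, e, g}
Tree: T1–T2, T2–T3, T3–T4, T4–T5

No — vertex b appears in no bag.

A tree decomposition must satisfy three properties: every vertex lies in some bag; for every edge, both endpoints lie together in some bag; and for every vertex, the bags containing it form a connected subtree. Here vertex b appears in no bag, so the decomposition is invalid.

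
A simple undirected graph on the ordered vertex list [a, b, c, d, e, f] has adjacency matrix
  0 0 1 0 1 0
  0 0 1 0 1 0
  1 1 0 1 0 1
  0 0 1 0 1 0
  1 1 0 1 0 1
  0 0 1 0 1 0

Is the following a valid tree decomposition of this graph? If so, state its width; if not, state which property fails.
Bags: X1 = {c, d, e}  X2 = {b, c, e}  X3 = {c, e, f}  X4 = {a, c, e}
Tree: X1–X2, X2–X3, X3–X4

Yes; width 2.

Vertex coverage: the bags together contain {a, b, c, d, e, f}, the full vertex set. Edge coverage: each edge of G has both endpoints in at least one bag. Running intersection: for every vertex, the bags containing it form a connected subtree. All three properties hold, so this is a valid tree decomposition of width max|bag| − 1 = 2, and hence tw(G) ≤ 2.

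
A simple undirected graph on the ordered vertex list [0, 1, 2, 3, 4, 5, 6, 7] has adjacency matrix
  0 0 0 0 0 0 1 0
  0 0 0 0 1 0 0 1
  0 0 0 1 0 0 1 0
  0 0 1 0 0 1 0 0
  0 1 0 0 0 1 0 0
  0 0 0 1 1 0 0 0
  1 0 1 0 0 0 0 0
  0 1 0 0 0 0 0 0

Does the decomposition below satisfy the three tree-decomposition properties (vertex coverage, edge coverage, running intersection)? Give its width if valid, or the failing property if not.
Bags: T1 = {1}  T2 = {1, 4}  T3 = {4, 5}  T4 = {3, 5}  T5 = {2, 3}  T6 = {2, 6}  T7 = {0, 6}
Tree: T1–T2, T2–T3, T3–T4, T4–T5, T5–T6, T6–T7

A tree decomposition must satisfy three properties: every vertex lies in some bag; for every edge, both endpoints lie together in some bag; and for every vertex, the bags containing it form a connected subtree. Here vertex 7 appears in no bag, so the decomposition is invalid.

No — vertex 7 appears in no bag.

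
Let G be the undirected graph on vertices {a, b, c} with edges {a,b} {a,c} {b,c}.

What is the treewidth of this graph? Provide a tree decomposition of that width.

With just one bag of size 3, the width is 3 − 1 = 2, so tw(G) ≤ 2. For the lower bound, the 3 vertices {a, b, c} are pairwise adjacent, and any tree decomposition puts a clique entirely inside one bag — forcing width ≥ 2. Combining the bounds, tw(G) = 2.

Treewidth 2.
Bags: B1 = {a, b, c}
Tree: (single bag)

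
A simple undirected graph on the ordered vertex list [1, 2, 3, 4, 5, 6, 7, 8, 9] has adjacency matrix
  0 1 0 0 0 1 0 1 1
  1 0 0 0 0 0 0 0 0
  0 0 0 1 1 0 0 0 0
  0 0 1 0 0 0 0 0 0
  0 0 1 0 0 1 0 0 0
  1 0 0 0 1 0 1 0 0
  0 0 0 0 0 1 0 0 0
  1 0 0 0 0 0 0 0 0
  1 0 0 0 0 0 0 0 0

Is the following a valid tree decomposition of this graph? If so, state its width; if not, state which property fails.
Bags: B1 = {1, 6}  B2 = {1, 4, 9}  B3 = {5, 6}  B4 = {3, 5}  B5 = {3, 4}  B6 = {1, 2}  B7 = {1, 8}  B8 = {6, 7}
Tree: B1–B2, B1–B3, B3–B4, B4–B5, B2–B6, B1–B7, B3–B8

A tree decomposition must satisfy three properties: every vertex lies in some bag; for every edge, both endpoints lie together in some bag; and for every vertex, the bags containing it form a connected subtree. Here bags containing vertex 4 are not connected in the tree, so the decomposition is invalid.

No — bags containing vertex 4 are not connected in the tree.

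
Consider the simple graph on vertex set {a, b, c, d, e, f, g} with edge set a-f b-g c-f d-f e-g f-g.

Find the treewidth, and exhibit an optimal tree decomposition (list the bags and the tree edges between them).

The largest bag has 2 vertices, giving width 1; this decomposition certifies tw(G) ≤ 1. G has an edge, so its treewidth is at least 1. Therefore the treewidth is 1.

Treewidth 1.
One such decomposition:
Bags: B1 = {f, g}  B2 = {e, g}  B3 = {a, f}  B4 = {d, f}  B5 = {b, g}  B6 = {c, f}
Tree: B1–B2, B1–B3, B3–B4, B2–B5, B4–B6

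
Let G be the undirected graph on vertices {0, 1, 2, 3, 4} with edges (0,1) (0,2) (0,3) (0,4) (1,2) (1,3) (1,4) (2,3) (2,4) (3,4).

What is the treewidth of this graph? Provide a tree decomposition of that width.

With just one bag of size 5, the width is 5 − 1 = 4, so tw(G) ≤ 4. Conversely, {0, 1, 2, 3, 4} is a clique of size 5, and the vertices of any clique must share a bag in every tree decomposition; so some bag has ≥ 5 vertices and tw(G) ≥ 4. Hence tw(G) = 4 exactly.

Treewidth 4.
Bags: B1 = {0, 1, 2, 3, 4}
Tree: (single bag)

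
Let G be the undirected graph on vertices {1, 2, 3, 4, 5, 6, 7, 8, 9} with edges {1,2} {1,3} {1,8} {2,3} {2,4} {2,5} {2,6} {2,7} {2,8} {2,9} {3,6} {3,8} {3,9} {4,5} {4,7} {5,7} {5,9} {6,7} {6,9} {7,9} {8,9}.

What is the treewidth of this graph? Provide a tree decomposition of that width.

Treewidth 3.
Bags: B1 = {2, 3, 8, 9}  B2 = {1, 2, 3, 8}  B3 = {2, 3, 6, 9}  B4 = {2, 6, 7, 9}  B5 = {2, 5, 7, 9}  B6 = {2, 4, 5, 7}
Tree: B1–B2, B1–B3, B3–B4, B4–B5, B5–B6

Each bag holds 4 vertices, so the decomposition has width 3, which upper-bounds the treewidth. On the other hand G contains the 4-clique {1, 2, 3, 8}. A clique must lie in a single bag of any decomposition, so no decomposition can have width below 3. The upper and lower bounds meet at 3, so that is the treewidth.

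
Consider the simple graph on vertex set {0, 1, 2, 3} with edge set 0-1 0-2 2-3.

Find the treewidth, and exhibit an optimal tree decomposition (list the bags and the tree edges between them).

The largest bag has 2 vertices, giving width 1; this decomposition certifies tw(G) ≤ 1. G has an edge, so its treewidth is at least 1. The upper and lower bounds meet at 1, so that is the treewidth.

Treewidth 1.
One such decomposition:
Bags: B1 = {0, 2}  B2 = {0, 1}  B3 = {2, 3}
Tree: B1–B2, B1–B3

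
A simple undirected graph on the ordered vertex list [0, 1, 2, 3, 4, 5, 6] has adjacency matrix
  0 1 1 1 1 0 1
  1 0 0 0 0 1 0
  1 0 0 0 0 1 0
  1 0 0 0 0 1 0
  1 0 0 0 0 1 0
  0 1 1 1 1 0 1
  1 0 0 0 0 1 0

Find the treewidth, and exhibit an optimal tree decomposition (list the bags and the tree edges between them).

Each bag holds 3 vertices, so the decomposition has width 2, which upper-bounds the treewidth. For the lower bound, G contains the cycle 0–2–5–4–0, so G is not a forest; only forests have treewidth ≤ 1, hence tw(G) ≥ 2. The upper and lower bounds meet at 2, so that is the treewidth.

Treewidth 2.
One optimal decomposition is:
Bags: B1 = {0, 2, 5}  B2 = {0, 4, 5}  B3 = {0, 5, 6}  B4 = {0, 3, 5}  B5 = {0, 1, 5}
Tree: B1–B2, B2–B3, B3–B4, B4–B5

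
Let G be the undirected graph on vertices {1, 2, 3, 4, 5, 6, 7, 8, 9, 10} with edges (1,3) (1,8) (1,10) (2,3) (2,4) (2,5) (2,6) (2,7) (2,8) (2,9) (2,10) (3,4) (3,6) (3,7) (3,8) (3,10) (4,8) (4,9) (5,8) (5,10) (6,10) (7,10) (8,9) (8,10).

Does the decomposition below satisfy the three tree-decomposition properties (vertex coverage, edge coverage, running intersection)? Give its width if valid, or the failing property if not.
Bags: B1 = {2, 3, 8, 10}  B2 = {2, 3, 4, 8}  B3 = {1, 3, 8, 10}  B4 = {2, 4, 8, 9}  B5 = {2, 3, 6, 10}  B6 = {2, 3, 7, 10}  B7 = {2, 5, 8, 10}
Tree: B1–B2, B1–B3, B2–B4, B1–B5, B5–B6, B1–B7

Every vertex of G appears in some bag (union = {1, 2, 3, 4, 5, 6, 7, 8, 9, 10}); every edge is covered by a bag; and for each vertex v the set of bags containing v is connected in the bag tree. The decomposition is therefore valid. The largest bag has 4 vertices, so the width is 3.

Yes; width 3.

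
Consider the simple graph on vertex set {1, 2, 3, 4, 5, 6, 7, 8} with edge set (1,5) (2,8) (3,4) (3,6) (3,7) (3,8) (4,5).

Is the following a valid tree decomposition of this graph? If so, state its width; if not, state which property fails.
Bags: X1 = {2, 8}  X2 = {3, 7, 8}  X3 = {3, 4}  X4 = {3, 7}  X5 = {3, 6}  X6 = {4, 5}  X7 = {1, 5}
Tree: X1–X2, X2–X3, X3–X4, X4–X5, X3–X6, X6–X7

No — bags containing vertex 7 are not connected in the tree.

A tree decomposition must satisfy three properties: every vertex lies in some bag; for every edge, both endpoints lie together in some bag; and for every vertex, the bags containing it form a connected subtree. Here bags containing vertex 7 are not connected in the tree, so the decomposition is invalid.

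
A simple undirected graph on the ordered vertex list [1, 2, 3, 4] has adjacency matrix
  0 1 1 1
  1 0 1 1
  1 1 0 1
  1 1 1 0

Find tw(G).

3

A width-3 tree decomposition is:
Bags: B1 = {1, 2, 3, 4}
Tree: (single bag)
A single bag containing all 4 vertices is trivially a valid decomposition of width 3. On the other hand G contains the 4-clique {1, 2, 3, 4}. A clique must lie in a single bag of any decomposition, so no decomposition can have width below 3. Hence tw(G) = 3 exactly.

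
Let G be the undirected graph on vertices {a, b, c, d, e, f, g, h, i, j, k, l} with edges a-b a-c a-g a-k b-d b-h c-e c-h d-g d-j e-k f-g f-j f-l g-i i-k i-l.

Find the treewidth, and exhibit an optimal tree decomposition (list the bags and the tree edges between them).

Treewidth 3.
One optimal decomposition is:
Bags: B1 = {d, f, j, l}  B2 = {d, f, g, l}  B3 = {d, g, i, l}  B4 = {b, d, g, i}  B5 = {a, b, g, i}  B6 = {a, b, i, k}  B7 = {a, b, h, k}  B8 = {a, c, h, k}  B9 = {c, e, h, k}
Tree: B1–B2, B2–B3, B3–B4, B4–B5, B5–B6, B6–B7, B7–B8, B8–B9

Each bag holds 4 vertices, so the decomposition has width 3, which upper-bounds the treewidth. For the lower bound: the 4 vertex sets {f,j,l}, {d}, {g}, {a,b,i,k} are disjoint, each induces a connected subgraph, and every pair is joined by at least one edge of G. Contracting each set to a single vertex therefore yields K_{4} as a minor, and since treewidth is minor-monotone, tw(G) ≥ tw(K_{4}) = 3. The upper and lower bounds meet at 3, so that is the treewidth.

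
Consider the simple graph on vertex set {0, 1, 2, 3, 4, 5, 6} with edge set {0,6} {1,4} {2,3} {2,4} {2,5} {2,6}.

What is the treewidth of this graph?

1

A width-1 tree decomposition is:
Bags: B1 = {2, 6}  B2 = {2, 4}  B3 = {2, 5}  B4 = {0, 6}  B5 = {1, 4}  B6 = {2, 3}
Tree: B1–B2, B2–B3, B1–B4, B2–B5, B1–B6
The largest bag has 2 vertices, giving width 1; this decomposition certifies tw(G) ≤ 1. Any graph with an edge has treewidth ≥ 1, and G has the edge 6–2. Hence tw(G) = 1 exactly.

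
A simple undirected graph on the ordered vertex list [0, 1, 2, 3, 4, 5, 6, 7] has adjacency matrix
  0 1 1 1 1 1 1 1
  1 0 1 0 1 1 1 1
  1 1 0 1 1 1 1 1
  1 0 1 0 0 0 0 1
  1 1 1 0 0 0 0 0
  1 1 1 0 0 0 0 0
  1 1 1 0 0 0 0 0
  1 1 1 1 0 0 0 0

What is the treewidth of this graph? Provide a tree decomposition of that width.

Treewidth 3.
One such decomposition:
Bags: B1 = {0, 1, 2, 7}  B2 = {0, 2, 3, 7}  B3 = {0, 1, 2, 5}  B4 = {0, 1, 2, 4}  B5 = {0, 1, 2, 6}
Tree: B1–B2, B1–B3, B3–B4, B4–B5

Every bag has size at most 4, so the width is 4 − 1 = 3 and tw(G) ≤ 3. For the lower bound, the 4 vertices {0, 1, 2, 4} are pairwise adjacent, and any tree decomposition puts a clique entirely inside one bag — forcing width ≥ 3. Therefore the treewidth is 3.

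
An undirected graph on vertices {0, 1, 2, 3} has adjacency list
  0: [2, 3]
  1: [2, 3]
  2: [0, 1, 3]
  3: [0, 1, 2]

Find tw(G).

2

A width-2 tree decomposition is:
Bags: B1 = {0, 2, 3}  B2 = {1, 2, 3}
Tree: B1–B2
The largest bag has 3 vertices, giving width 2; this decomposition certifies tw(G) ≤ 2. For the lower bound, the 3 vertices {0, 2, 3} are pairwise adjacent, and any tree decomposition puts a clique entirely inside one bag — forcing width ≥ 2. Therefore the treewidth is 2.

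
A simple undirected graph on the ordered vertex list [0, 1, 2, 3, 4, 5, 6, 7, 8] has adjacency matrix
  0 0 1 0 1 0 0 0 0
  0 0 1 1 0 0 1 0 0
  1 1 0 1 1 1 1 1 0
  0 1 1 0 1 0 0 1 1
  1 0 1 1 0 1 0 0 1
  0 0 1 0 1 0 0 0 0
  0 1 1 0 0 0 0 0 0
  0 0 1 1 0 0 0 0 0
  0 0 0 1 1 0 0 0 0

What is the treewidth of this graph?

2

A width-2 tree decomposition is:
Bags: B1 = {0, 2, 4}  B2 = {2, 3, 4}  B3 = {1, 2, 3}  B4 = {2, 3, 7}  B5 = {1, 2, 6}  B6 = {2, 4, 5}  B7 = {3, 4, 8}
Tree: B1–B2, B2–B3, B2–B4, B3–B5, B2–B6, B2–B7
The largest bag has 3 vertices, giving width 2; this decomposition certifies tw(G) ≤ 2. Conversely, {3, 4, 8} is a clique of size 3, and the vertices of any clique must share a bag in every tree decomposition; so some bag has ≥ 3 vertices and tw(G) ≥ 2. The upper and lower bounds meet at 2, so that is the treewidth.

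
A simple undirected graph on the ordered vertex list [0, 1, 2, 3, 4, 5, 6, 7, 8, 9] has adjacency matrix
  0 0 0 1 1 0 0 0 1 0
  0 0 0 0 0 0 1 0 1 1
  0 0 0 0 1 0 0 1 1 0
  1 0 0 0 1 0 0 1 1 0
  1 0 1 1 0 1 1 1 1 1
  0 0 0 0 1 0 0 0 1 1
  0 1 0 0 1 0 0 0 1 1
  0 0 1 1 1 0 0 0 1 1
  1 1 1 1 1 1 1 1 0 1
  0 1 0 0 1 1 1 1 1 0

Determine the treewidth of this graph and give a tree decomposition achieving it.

Treewidth 3.
One optimal decomposition is:
Bags: B1 = {4, 7, 8, 9}  B2 = {4, 5, 8, 9}  B3 = {4, 6, 8, 9}  B4 = {3, 4, 7, 8}  B5 = {2, 4, 7, 8}  B6 = {0, 3, 4, 8}  B7 = {1, 6, 8, 9}
Tree: B1–B2, B2–B3, B1–B4, B1–B5, B4–B6, B3–B7

Each bag holds 4 vertices, so the decomposition has width 3, which upper-bounds the treewidth. On the other hand G contains the 4-clique {1, 6, 8, 9}. A clique must lie in a single bag of any decomposition, so no decomposition can have width below 3. Combining the bounds, tw(G) = 3.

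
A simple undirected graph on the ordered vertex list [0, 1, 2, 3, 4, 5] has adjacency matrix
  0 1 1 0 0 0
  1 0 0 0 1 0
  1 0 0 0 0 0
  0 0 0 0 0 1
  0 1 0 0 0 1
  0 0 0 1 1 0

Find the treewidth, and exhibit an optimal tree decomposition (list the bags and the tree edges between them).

Every bag has size at most 2, so the width is 2 − 1 = 1 and tw(G) ≤ 1. Since G has at least one edge (e.g. 3–5), it is not an edgeless graph, so tw(G) ≥ 1. Therefore the treewidth is 1.

Treewidth 1.
Bags: B1 = {3, 5}  B2 = {4, 5}  B3 = {1, 4}  B4 = {0, 1}  B5 = {0, 2}
Tree: B1–B2, B2–B3, B3–B4, B4–B5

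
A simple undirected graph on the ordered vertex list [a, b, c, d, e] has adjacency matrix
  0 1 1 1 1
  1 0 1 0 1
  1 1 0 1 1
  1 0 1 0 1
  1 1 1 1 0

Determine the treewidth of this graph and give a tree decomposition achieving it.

Each bag holds 4 vertices, so the decomposition has width 3, which upper-bounds the treewidth. For the lower bound, the 4 vertices {a, c, d, e} are pairwise adjacent, and any tree decomposition puts a clique entirely inside one bag — forcing width ≥ 3. The upper and lower bounds meet at 3, so that is the treewidth.

Treewidth 3.
One such decomposition:
Bags: B1 = {a, c, d, e}  B2 = {a, b, c, e}
Tree: B1–B2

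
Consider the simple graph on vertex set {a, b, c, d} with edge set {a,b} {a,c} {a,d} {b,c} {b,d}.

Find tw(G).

2

A width-2 tree decomposition is:
Bags: B1 = {a, b, d}  B2 = {a, b, c}
Tree: B1–B2
Every bag has size at most 3, so the width is 3 − 1 = 2 and tw(G) ≤ 2. Conversely, {a, b, d} is a clique of size 3, and the vertices of any clique must share a bag in every tree decomposition; so some bag has ≥ 3 vertices and tw(G) ≥ 2. Therefore the treewidth is 2.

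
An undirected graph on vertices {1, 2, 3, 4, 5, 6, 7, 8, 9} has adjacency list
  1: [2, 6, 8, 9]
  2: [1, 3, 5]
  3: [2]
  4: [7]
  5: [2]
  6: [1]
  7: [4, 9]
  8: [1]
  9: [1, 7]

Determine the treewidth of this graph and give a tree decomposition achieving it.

The largest bag has 2 vertices, giving width 1; this decomposition certifies tw(G) ≤ 1. G has an edge, so its treewidth is at least 1. Therefore the treewidth is 1.

Treewidth 1.
One such decomposition:
Bags: B1 = {1, 8}  B2 = {1, 2}  B3 = {1, 9}  B4 = {2, 5}  B5 = {1, 6}  B6 = {7, 9}  B7 = {2, 3}  B8 = {4, 7}
Tree: B1–B2, B1–B3, B2–B4, B2–B5, B3–B6, B2–B7, B6–B8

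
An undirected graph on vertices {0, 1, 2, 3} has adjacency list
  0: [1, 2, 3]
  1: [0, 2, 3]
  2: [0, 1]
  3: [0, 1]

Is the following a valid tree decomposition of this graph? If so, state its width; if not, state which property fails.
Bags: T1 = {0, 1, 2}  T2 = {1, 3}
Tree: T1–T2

No — edge (0,3) lies in no bag.

A tree decomposition must satisfy three properties: every vertex lies in some bag; for every edge, both endpoints lie together in some bag; and for every vertex, the bags containing it form a connected subtree. Here edge (0,3) lies in no bag, so the decomposition is invalid.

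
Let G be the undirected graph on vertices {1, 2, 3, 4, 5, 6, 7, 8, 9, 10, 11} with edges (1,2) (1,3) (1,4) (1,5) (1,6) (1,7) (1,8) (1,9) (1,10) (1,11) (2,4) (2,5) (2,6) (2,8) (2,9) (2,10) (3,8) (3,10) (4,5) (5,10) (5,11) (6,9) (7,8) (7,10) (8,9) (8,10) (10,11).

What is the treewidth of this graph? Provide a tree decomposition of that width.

Treewidth 3.
One such decomposition:
Bags: B1 = {1, 2, 8, 10}  B2 = {1, 2, 8, 9}  B3 = {1, 2, 5, 10}  B4 = {1, 7, 8, 10}  B5 = {1, 5, 10, 11}  B6 = {1, 2, 6, 9}  B7 = {1, 2, 4, 5}  B8 = {1, 3, 8, 10}
Tree: B1–B2, B1–B3, B1–B4, B3–B5, B2–B6, B3–B7, B1–B8

The largest bag has 4 vertices, giving width 3; this decomposition certifies tw(G) ≤ 3. Conversely, {1, 5, 10, 11} is a clique of size 4, and the vertices of any clique must share a bag in every tree decomposition; so some bag has ≥ 4 vertices and tw(G) ≥ 3. Hence tw(G) = 3 exactly.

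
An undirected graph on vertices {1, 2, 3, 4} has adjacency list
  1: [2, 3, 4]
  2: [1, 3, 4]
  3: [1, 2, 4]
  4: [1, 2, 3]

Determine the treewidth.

A width-3 tree decomposition is:
Bags: B1 = {1, 2, 3, 4}
Tree: (single bag)
With just one bag of size 4, the width is 4 − 1 = 3, so tw(G) ≤ 3. Conversely, {1, 2, 3, 4} is a clique of size 4, and the vertices of any clique must share a bag in every tree decomposition; so some bag has ≥ 4 vertices and tw(G) ≥ 3. Combining the bounds, tw(G) = 3.

3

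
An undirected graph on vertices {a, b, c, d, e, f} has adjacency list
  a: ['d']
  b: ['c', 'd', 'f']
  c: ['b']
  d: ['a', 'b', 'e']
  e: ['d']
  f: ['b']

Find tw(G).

1

A width-1 tree decomposition is:
Bags: B1 = {a, d}  B2 = {b, d}  B3 = {b, c}  B4 = {b, f}  B5 = {d, e}
Tree: B1–B2, B2–B3, B2–B4, B2–B5
Each bag holds 2 vertices, so the decomposition has width 1, which upper-bounds the treewidth. Since G has at least one edge (e.g. d–a), it is not an edgeless graph, so tw(G) ≥ 1. Combining the bounds, tw(G) = 1.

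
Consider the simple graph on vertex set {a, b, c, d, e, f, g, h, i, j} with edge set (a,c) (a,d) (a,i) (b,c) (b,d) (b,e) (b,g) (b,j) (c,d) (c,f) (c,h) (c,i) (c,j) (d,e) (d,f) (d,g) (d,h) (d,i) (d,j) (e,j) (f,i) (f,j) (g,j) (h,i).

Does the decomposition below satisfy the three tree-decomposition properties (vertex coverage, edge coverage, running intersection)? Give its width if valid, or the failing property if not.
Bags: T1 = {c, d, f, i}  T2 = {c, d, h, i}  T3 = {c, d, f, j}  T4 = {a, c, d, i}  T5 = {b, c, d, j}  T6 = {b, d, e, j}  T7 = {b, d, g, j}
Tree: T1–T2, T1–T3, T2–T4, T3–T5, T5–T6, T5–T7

Yes; width 3.

Checking the three conditions: (i) the bags cover all of {a, b, c, d, e, f, g, h, i, j}; (ii) for each edge, some bag contains both endpoints; (iii) the bags containing any fixed vertex form a subtree. All hold, so the decomposition is valid with width 4 − 1 = 3.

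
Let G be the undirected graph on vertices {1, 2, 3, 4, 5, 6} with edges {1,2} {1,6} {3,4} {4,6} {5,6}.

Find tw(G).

1

A width-1 tree decomposition is:
Bags: B1 = {4, 6}  B2 = {3, 4}  B3 = {5, 6}  B4 = {1, 6}  B5 = {1, 2}
Tree: B1–B2, B1–B3, B3–B4, B4–B5
Each bag holds 2 vertices, so the decomposition has width 1, which upper-bounds the treewidth. Since G has at least one edge (e.g. 4–6), it is not an edgeless graph, so tw(G) ≥ 1. The upper and lower bounds meet at 1, so that is the treewidth.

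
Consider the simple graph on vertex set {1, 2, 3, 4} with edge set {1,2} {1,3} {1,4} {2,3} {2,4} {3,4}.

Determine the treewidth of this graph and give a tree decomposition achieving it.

With just one bag of size 4, the width is 4 − 1 = 3, so tw(G) ≤ 3. Conversely, {1, 2, 3, 4} is a clique of size 4, and the vertices of any clique must share a bag in every tree decomposition; so some bag has ≥ 4 vertices and tw(G) ≥ 3. The upper and lower bounds meet at 3, so that is the treewidth.

Treewidth 3.
One optimal decomposition is:
Bags: B1 = {1, 2, 3, 4}
Tree: (single bag)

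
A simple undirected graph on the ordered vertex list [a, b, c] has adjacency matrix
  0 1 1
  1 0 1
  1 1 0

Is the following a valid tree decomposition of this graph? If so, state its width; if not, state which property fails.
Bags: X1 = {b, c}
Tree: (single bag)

No — vertex a appears in no bag.

A tree decomposition must satisfy three properties: every vertex lies in some bag; for every edge, both endpoints lie together in some bag; and for every vertex, the bags containing it form a connected subtree. Here vertex a appears in no bag, so the decomposition is invalid.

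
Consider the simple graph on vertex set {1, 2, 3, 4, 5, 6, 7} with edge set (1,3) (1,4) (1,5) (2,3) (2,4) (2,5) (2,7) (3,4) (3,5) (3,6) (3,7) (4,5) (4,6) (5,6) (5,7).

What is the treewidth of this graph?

A width-3 tree decomposition is:
Bags: B1 = {1, 3, 4, 5}  B2 = {2, 3, 4, 5}  B3 = {2, 3, 5, 7}  B4 = {3, 4, 5, 6}
Tree: B1–B2, B2–B3, B1–B4
Every bag has size at most 4, so the width is 4 − 1 = 3 and tw(G) ≤ 3. Conversely, {1, 3, 4, 5} is a clique of size 4, and the vertices of any clique must share a bag in every tree decomposition; so some bag has ≥ 4 vertices and tw(G) ≥ 3. The upper and lower bounds meet at 3, so that is the treewidth.

3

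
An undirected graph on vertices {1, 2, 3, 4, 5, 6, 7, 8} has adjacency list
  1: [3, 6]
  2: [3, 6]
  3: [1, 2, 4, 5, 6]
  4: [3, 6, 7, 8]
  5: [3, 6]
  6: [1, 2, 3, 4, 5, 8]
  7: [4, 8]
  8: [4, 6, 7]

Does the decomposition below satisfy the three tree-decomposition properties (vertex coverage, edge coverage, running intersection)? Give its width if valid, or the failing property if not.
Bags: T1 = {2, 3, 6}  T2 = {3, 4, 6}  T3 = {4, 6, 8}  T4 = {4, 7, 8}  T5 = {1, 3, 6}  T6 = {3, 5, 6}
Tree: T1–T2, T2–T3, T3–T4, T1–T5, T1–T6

Yes; width 2.

Every vertex of G appears in some bag (union = {1, 2, 3, 4, 5, 6, 7, 8}); every edge is covered by a bag; and for each vertex v the set of bags containing v is connected in the bag tree. The decomposition is therefore valid. The largest bag has 3 vertices, so the width is 2.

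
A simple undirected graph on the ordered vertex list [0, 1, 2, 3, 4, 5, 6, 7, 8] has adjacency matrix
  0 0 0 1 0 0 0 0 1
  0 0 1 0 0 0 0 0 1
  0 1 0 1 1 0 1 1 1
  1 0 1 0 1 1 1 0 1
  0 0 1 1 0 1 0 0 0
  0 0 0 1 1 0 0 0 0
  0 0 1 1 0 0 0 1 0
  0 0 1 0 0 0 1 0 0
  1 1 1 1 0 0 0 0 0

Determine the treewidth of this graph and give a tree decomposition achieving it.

Treewidth 2.
Bags: B1 = {3, 4, 5}  B2 = {2, 3, 4}  B3 = {2, 3, 6}  B4 = {2, 3, 8}  B5 = {2, 6, 7}  B6 = {1, 2, 8}  B7 = {0, 3, 8}
Tree: B1–B2, B2–B3, B3–B4, B3–B5, B4–B6, B4–B7

The largest bag has 3 vertices, giving width 2; this decomposition certifies tw(G) ≤ 2. For the lower bound, the 3 vertices {0, 3, 8} are pairwise adjacent, and any tree decomposition puts a clique entirely inside one bag — forcing width ≥ 2. The upper and lower bounds meet at 2, so that is the treewidth.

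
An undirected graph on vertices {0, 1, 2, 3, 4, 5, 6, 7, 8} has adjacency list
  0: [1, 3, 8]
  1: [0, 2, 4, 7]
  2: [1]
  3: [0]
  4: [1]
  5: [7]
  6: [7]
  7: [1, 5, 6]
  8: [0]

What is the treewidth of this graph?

A width-1 tree decomposition is:
Bags: B1 = {1, 2}  B2 = {0, 1}  B3 = {0, 8}  B4 = {0, 3}  B5 = {1, 4}  B6 = {1, 7}  B7 = {6, 7}  B8 = {5, 7}
Tree: B1–B2, B2–B3, B2–B4, B1–B5, B2–B6, B6–B7, B7–B8
The largest bag has 2 vertices, giving width 1; this decomposition certifies tw(G) ≤ 1. G has an edge, so its treewidth is at least 1. The upper and lower bounds meet at 1, so that is the treewidth.

1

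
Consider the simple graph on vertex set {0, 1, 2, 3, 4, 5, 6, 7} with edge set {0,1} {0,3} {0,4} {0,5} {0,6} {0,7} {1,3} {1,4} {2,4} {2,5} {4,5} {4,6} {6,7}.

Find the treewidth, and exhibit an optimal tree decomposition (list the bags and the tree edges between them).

Every bag has size at most 3, so the width is 3 − 1 = 2 and tw(G) ≤ 2. On the other hand G contains the 3-clique {0, 1, 3}. A clique must lie in a single bag of any decomposition, so no decomposition can have width below 2. Combining the bounds, tw(G) = 2.

Treewidth 2.
Bags: B1 = {0, 4, 6}  B2 = {0, 6, 7}  B3 = {0, 1, 4}  B4 = {0, 4, 5}  B5 = {0, 1, 3}  B6 = {2, 4, 5}
Tree: B1–B2, B1–B3, B1–B4, B3–B5, B4–B6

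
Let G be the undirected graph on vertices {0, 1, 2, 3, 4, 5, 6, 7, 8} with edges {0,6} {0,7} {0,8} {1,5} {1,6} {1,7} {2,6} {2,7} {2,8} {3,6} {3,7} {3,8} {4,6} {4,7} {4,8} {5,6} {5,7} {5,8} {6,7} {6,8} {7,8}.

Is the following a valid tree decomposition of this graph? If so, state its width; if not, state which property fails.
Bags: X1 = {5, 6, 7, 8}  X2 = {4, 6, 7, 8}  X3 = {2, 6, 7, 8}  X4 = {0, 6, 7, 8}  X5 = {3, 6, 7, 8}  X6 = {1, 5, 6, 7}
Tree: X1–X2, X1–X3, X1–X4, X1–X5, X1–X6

Checking the three conditions: (i) the bags cover all of {0, 1, 2, 3, 4, 5, 6, 7, 8}; (ii) for each edge, some bag contains both endpoints; (iii) the bags containing any fixed vertex form a subtree. All hold, so the decomposition is valid with width 4 − 1 = 3.

Yes; width 3.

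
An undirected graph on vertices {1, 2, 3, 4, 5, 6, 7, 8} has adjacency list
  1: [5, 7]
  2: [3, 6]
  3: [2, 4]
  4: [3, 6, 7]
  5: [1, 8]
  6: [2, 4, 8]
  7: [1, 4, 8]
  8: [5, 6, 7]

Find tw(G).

2

A width-2 tree decomposition is:
Bags: B1 = {1, 5, 8}  B2 = {1, 7, 8}  B3 = {6, 7, 8}  B4 = {4, 6, 7}  B5 = {2, 4, 6}  B6 = {2, 3, 4}
Tree: B1–B2, B2–B3, B3–B4, B4–B5, B5–B6
Every bag has size at most 3, so the width is 3 − 1 = 2 and tw(G) ≤ 2. For the lower bound, G contains the cycle 5–1–7–8–5, so G is not a forest; only forests have treewidth ≤ 1, hence tw(G) ≥ 2. Hence tw(G) = 2 exactly.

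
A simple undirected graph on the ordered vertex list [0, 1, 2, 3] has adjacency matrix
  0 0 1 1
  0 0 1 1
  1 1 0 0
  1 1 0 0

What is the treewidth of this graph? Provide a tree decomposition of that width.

Each bag holds 3 vertices, so the decomposition has width 2, which upper-bounds the treewidth. The edges 3–1–2–0–3 form a cycle, so G is not a tree and its treewidth is at least 2. Hence tw(G) = 2 exactly.

Treewidth 2.
One such decomposition:
Bags: B1 = {1, 2, 3}  B2 = {0, 2, 3}
Tree: B1–B2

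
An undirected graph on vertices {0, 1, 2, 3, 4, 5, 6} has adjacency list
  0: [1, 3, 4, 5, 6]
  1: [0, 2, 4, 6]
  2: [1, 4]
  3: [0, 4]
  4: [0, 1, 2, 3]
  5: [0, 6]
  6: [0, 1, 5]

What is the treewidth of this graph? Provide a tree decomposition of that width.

Treewidth 2.
One such decomposition:
Bags: B1 = {0, 1, 4}  B2 = {0, 1, 6}  B3 = {1, 2, 4}  B4 = {0, 5, 6}  B5 = {0, 3, 4}
Tree: B1–B2, B1–B3, B2–B4, B1–B5

The largest bag has 3 vertices, giving width 2; this decomposition certifies tw(G) ≤ 2. For the lower bound, the 3 vertices {0, 1, 4} are pairwise adjacent, and any tree decomposition puts a clique entirely inside one bag — forcing width ≥ 2. Therefore the treewidth is 2.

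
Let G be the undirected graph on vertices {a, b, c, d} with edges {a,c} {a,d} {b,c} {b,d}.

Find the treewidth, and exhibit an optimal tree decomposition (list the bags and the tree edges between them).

Treewidth 2.
One optimal decomposition is:
Bags: B1 = {a, c, d}  B2 = {b, c, d}
Tree: B1–B2

The largest bag has 3 vertices, giving width 2; this decomposition certifies tw(G) ≤ 2. The edges c–a–d–b–c form a cycle, so G is not a tree and its treewidth is at least 2. The upper and lower bounds meet at 2, so that is the treewidth.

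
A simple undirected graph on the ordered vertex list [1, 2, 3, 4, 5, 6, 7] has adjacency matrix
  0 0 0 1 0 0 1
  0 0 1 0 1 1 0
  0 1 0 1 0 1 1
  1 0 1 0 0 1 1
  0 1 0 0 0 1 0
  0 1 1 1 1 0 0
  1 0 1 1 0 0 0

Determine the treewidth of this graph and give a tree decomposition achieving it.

Treewidth 2.
One such decomposition:
Bags: B1 = {2, 3, 6}  B2 = {3, 4, 6}  B3 = {2, 5, 6}  B4 = {3, 4, 7}  B5 = {1, 4, 7}
Tree: B1–B2, B1–B3, B2–B4, B4–B5

The largest bag has 3 vertices, giving width 2; this decomposition certifies tw(G) ≤ 2. On the other hand G contains the 3-clique {1, 4, 7}. A clique must lie in a single bag of any decomposition, so no decomposition can have width below 2. The upper and lower bounds meet at 2, so that is the treewidth.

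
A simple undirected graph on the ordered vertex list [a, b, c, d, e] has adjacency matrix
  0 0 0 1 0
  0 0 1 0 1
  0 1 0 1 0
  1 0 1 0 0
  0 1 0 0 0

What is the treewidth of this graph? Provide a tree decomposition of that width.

Each bag holds 2 vertices, so the decomposition has width 1, which upper-bounds the treewidth. G has an edge, so its treewidth is at least 1. Hence tw(G) = 1 exactly.

Treewidth 1.
One such decomposition:
Bags: B1 = {a, d}  B2 = {c, d}  B3 = {b, c}  B4 = {b, e}
Tree: B1–B2, B2–B3, B3–B4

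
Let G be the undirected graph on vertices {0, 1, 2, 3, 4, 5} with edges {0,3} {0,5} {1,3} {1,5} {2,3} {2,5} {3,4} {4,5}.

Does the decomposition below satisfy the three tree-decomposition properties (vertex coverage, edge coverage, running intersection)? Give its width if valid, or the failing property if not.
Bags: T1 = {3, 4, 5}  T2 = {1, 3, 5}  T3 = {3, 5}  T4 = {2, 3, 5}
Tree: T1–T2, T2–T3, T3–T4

A tree decomposition must satisfy three properties: every vertex lies in some bag; for every edge, both endpoints lie together in some bag; and for every vertex, the bags containing it form a connected subtree. Here vertex 0 appears in no bag, so the decomposition is invalid.

No — vertex 0 appears in no bag.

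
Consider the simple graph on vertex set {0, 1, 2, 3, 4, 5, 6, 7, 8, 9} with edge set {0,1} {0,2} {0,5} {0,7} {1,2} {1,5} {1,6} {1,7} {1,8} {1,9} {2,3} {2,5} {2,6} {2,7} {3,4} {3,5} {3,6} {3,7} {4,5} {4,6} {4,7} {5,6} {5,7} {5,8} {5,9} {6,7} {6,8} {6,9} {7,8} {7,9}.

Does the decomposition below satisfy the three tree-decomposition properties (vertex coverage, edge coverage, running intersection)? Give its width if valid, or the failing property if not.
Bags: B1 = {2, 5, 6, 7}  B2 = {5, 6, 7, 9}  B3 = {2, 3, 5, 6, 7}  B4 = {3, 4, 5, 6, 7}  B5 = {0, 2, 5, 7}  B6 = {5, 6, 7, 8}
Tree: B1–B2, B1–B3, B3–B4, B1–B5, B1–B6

A tree decomposition must satisfy three properties: every vertex lies in some bag; for every edge, both endpoints lie together in some bag; and for every vertex, the bags containing it form a connected subtree. Here vertex 1 appears in no bag, so the decomposition is invalid.

No — vertex 1 appears in no bag.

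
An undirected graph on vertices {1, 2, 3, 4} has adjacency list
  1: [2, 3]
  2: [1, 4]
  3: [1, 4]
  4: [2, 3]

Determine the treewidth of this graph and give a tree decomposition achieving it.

Treewidth 2.
One optimal decomposition is:
Bags: B1 = {2, 3, 4}  B2 = {1, 2, 3}
Tree: B1–B2

Every bag has size at most 3, so the width is 3 − 1 = 2 and tw(G) ≤ 2. For the lower bound, G contains the cycle 2–4–3–1–2, so G is not a forest; only forests have treewidth ≤ 1, hence tw(G) ≥ 2. Therefore the treewidth is 2.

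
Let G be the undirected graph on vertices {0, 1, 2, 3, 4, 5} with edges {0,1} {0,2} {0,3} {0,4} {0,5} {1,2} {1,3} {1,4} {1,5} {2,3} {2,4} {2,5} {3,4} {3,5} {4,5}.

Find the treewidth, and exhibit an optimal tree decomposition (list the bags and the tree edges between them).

Treewidth 5.
One such decomposition:
Bags: B1 = {0, 1, 2, 3, 4, 5}
Tree: (single bag)

A single bag containing all 6 vertices is trivially a valid decomposition of width 5. For the lower bound, the 6 vertices {0, 1, 2, 3, 4, 5} are pairwise adjacent, and any tree decomposition puts a clique entirely inside one bag — forcing width ≥ 5. Hence tw(G) = 5 exactly.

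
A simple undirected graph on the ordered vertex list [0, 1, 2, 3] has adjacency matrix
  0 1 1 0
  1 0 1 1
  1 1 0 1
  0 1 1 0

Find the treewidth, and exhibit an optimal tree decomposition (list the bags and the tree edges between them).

Treewidth 2.
One optimal decomposition is:
Bags: B1 = {0, 1, 2}  B2 = {1, 2, 3}
Tree: B1–B2

Every bag has size at most 3, so the width is 3 − 1 = 2 and tw(G) ≤ 2. For the lower bound, the 3 vertices {0, 1, 2} are pairwise adjacent, and any tree decomposition puts a clique entirely inside one bag — forcing width ≥ 2. The upper and lower bounds meet at 2, so that is the treewidth.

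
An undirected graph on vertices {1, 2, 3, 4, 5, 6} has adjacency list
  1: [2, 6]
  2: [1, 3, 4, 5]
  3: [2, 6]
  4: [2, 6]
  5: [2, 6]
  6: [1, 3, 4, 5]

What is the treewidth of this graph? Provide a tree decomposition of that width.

Each bag holds 3 vertices, so the decomposition has width 2, which upper-bounds the treewidth. Since 2–4–6–3–2 is a cycle in G, G is not acyclic. Forests are exactly the graphs of treewidth ≤ 1, so tw(G) ≥ 2. Combining the bounds, tw(G) = 2.

Treewidth 2.
One such decomposition:
Bags: B1 = {2, 4, 6}  B2 = {2, 3, 6}  B3 = {1, 2, 6}  B4 = {2, 5, 6}
Tree: B1–B2, B2–B3, B3–B4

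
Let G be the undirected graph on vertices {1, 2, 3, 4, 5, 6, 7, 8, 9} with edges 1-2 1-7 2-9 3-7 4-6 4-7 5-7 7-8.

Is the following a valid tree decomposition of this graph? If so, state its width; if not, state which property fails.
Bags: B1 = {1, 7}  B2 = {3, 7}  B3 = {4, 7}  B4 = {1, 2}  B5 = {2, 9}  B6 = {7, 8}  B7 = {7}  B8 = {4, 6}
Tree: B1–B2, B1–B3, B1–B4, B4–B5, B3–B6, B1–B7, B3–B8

A tree decomposition must satisfy three properties: every vertex lies in some bag; for every edge, both endpoints lie together in some bag; and for every vertex, the bags containing it form a connected subtree. Here vertex 5 appears in no bag, so the decomposition is invalid.

No — vertex 5 appears in no bag.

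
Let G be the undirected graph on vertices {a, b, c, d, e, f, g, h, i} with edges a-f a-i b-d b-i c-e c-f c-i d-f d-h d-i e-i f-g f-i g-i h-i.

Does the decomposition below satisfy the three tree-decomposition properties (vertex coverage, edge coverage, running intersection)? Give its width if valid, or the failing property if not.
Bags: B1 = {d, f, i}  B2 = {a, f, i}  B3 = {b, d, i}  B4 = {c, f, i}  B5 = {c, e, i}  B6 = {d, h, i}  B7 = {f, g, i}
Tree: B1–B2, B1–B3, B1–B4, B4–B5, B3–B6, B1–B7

Vertex coverage: the bags together contain {a, b, c, d, e, f, g, h, i}, the full vertex set. Edge coverage: each edge of G has both endpoints in at least one bag. Running intersection: for every vertex, the bags containing it form a connected subtree. All three properties hold, so this is a valid tree decomposition of width max|bag| − 1 = 2, and hence tw(G) ≤ 2.

Yes; width 2.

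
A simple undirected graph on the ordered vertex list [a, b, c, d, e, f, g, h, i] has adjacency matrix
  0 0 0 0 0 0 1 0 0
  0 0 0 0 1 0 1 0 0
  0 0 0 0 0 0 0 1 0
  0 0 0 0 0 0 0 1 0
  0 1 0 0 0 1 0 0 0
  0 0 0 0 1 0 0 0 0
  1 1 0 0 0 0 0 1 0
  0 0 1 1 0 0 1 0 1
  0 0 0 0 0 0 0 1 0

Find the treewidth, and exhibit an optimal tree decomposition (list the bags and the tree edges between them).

Treewidth 1.
One such decomposition:
Bags: B1 = {g, h}  B2 = {b, g}  B3 = {a, g}  B4 = {c, h}  B5 = {h, i}  B6 = {d, h}  B7 = {b, e}  B8 = {e, f}
Tree: B1–B2, B1–B3, B1–B4, B4–B5, B5–B6, B2–B7, B7–B8

Each bag holds 2 vertices, so the decomposition has width 1, which upper-bounds the treewidth. G has an edge, so its treewidth is at least 1. Hence tw(G) = 1 exactly.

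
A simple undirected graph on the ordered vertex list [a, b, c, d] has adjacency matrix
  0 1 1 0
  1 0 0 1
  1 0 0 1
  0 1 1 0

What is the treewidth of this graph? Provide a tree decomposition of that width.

The largest bag has 3 vertices, giving width 2; this decomposition certifies tw(G) ≤ 2. The edges d–b–a–c–d form a cycle, so G is not a tree and its treewidth is at least 2. Combining the bounds, tw(G) = 2.

Treewidth 2.
One optimal decomposition is:
Bags: B1 = {a, b, d}  B2 = {a, c, d}
Tree: B1–B2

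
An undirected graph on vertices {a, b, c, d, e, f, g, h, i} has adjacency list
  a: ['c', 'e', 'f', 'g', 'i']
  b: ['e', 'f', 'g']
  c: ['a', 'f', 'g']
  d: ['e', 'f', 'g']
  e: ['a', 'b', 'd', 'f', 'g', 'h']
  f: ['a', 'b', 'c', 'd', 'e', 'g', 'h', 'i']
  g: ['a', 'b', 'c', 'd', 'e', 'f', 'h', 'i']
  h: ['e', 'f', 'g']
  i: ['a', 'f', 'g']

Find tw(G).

A width-3 tree decomposition is:
Bags: B1 = {b, e, f, g}  B2 = {a, e, f, g}  B3 = {a, c, f, g}  B4 = {e, f, g, h}  B5 = {a, f, g, i}  B6 = {d, e, f, g}
Tree: B1–B2, B2–B3, B2–B4, B3–B5, B4–B6
The largest bag has 4 vertices, giving width 3; this decomposition certifies tw(G) ≤ 3. Conversely, {d, e, f, g} is a clique of size 4, and the vertices of any clique must share a bag in every tree decomposition; so some bag has ≥ 4 vertices and tw(G) ≥ 3. Therefore the treewidth is 3.

3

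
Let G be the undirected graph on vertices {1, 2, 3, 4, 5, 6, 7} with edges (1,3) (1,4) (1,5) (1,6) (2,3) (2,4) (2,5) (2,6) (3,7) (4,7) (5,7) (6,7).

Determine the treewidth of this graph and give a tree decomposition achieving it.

Treewidth 3.
One optimal decomposition is:
Bags: B1 = {1, 2, 5, 7}  B2 = {1, 2, 4, 7}  B3 = {1, 2, 6, 7}  B4 = {1, 2, 3, 7}
Tree: B1–B2, B2–B3, B3–B4

The largest bag has 4 vertices, giving width 3; this decomposition certifies tw(G) ≤ 3. For the lower bound: the 4 vertex sets {5,7}, {1,4}, {2}, {6} are disjoint, each induces a connected subgraph, and every pair is joined by at least one edge of G. Contracting each set to a single vertex therefore yields K_{4} as a minor, and since treewidth is minor-monotone, tw(G) ≥ tw(K_{4}) = 3. The upper and lower bounds meet at 3, so that is the treewidth.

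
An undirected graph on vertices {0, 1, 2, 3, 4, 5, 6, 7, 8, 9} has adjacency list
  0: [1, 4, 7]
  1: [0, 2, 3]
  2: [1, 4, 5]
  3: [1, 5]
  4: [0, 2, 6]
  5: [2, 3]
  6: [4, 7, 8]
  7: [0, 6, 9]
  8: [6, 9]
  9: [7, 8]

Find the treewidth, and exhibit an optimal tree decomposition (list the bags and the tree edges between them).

Treewidth 2.
One such decomposition:
Bags: B1 = {6, 8, 9}  B2 = {6, 7, 9}  B3 = {4, 6, 7}  B4 = {0, 4, 7}  B5 = {0, 2, 4}  B6 = {0, 1, 2}  B7 = {1, 2, 5}  B8 = {1, 3, 5}
Tree: B1–B2, B2–B3, B3–B4, B4–B5, B5–B6, B6–B7, B7–B8

Every bag has size at most 3, so the width is 3 − 1 = 2 and tw(G) ≤ 2. The edges 8–9–7–6–8 form a cycle, so G is not a tree and its treewidth is at least 2. Hence tw(G) = 2 exactly.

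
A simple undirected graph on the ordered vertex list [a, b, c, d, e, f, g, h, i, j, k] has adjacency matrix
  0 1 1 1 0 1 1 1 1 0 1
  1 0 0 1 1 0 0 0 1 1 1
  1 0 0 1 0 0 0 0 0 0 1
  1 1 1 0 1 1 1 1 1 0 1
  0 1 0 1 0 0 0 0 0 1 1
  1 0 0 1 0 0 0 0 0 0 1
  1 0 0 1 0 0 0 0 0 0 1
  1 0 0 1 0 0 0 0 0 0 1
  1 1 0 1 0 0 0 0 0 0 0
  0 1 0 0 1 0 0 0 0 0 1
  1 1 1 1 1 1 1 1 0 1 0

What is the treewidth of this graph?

A width-3 tree decomposition is:
Bags: B1 = {a, d, g, k}  B2 = {a, b, d, k}  B3 = {b, d, e, k}  B4 = {b, e, j, k}  B5 = {a, b, d, i}  B6 = {a, d, f, k}  B7 = {a, d, h, k}  B8 = {a, c, d, k}
Tree: B1–B2, B2–B3, B3–B4, B2–B5, B2–B6, B1–B7, B7–B8
The largest bag has 4 vertices, giving width 3; this decomposition certifies tw(G) ≤ 3. For the lower bound, the 4 vertices {b, d, e, k} are pairwise adjacent, and any tree decomposition puts a clique entirely inside one bag — forcing width ≥ 3. Therefore the treewidth is 3.

3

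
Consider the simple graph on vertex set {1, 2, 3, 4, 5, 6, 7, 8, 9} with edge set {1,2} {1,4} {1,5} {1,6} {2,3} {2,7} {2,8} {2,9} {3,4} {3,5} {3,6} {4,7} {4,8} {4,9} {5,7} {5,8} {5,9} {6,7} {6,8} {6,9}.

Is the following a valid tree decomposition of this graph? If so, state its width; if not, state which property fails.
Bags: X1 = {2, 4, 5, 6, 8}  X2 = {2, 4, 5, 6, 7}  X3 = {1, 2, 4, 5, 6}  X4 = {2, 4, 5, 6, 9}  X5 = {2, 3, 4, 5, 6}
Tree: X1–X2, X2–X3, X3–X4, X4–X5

Yes; width 4.

Every vertex of G appears in some bag (union = {1, 2, 3, 4, 5, 6, 7, 8, 9}); every edge is covered by a bag; and for each vertex v the set of bags containing v is connected in the bag tree. The decomposition is therefore valid. The largest bag has 5 vertices, so the width is 4.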